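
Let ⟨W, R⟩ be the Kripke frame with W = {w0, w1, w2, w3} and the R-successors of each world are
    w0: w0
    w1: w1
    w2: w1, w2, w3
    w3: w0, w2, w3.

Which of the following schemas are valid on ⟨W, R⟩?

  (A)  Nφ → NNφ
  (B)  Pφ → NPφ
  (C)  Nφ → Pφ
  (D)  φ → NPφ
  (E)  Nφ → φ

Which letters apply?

R is reflexive: each world relates to itself.
R is not symmetric: w2 R w1 but not w1 R w2.
R is not transitive: w2 R w3 and w3 R w0 but not w2 R w0.
R is not euclidean: w2 R w1 and w2 R w2 but not w1 R w2.
R is serial: every world has an R-successor.
(A) Nφ → NNφ is axiom 4, which corresponds to transitivity. R is not transitive — not valid.
(B) Pφ → NPφ is axiom 5, which corresponds to the euclidean property. R is not euclidean — not valid.
(C) Nφ → Pφ (axiom D) characterises the serial frames. R is serial — valid.
(D) axiom B: valid iff R is symmetric. R is not symmetric — not valid.
(E) Nφ → φ is axiom T; it is valid on a frame exactly when R is reflexive. R is reflexive, so valid.

C, E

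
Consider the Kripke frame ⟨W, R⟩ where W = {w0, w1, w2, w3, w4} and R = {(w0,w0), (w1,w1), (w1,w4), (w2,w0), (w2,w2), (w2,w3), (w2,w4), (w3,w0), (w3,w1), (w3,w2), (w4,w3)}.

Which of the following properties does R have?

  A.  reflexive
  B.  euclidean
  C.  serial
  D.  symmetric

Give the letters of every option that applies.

(A) not reflexive: not w3 R w3.
(B) not euclidean: w1 R w4 and w1 R w1 but not w4 R w1.
(C) serial: every world has an R-successor.
(D) not symmetric: w1 R w4 but not w4 R w1.

C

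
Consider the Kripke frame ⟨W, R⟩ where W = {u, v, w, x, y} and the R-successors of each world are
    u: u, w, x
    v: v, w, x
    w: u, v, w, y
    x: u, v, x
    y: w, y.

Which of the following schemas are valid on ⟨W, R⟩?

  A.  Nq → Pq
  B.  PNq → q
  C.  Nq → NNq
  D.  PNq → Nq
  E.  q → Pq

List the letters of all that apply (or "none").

A, B, E

R is reflexive: each world relates to itself.
R is symmetric: every R-edge is matched by its reverse.
R is not transitive: u R w and w R v but not u R v.
R is not euclidean: u R w and u R x but not w R x.
R is serial: every world has an R-successor.
(A) Nq → Pq (axiom D) characterises the serial frames. R is serial — valid.
(B) the dual of axiom B: valid iff R is symmetric. R is symmetric — valid.
(C) Nq → NNq is axiom 4, which corresponds to transitivity. R is not transitive — not valid.
(D) PNq → Nq is the dual of axiom 5, which corresponds to the euclidean property. R is not euclidean — not valid.
(E) q → Pq is the dual of axiom T, which corresponds to reflexivity. R is reflexive — valid.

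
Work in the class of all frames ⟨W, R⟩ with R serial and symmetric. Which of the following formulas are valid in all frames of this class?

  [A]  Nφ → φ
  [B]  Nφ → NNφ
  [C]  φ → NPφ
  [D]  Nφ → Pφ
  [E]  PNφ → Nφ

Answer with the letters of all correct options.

(A) axiom T: valid iff R is reflexive. Such an R need not be reflexive — not valid.
(B) Nφ → NNφ is axiom 4; it is valid on a frame exactly when R is transitive. Such an R need not be transitive, so not valid.
(C) φ → NPφ is axiom B, which corresponds to symmetry. Every such R is symmetric — valid.
(D) axiom D: valid iff R is serial. Every such R is serial — valid.
(E) PNφ → Nφ (the dual of axiom 5) characterises the euclidean frames. Such an R need not be euclidean — not valid.

C, D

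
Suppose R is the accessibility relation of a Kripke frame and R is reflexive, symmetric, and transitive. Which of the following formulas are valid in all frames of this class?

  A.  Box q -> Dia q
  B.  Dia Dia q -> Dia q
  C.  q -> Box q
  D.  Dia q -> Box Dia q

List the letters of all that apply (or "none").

A relation that is reflexive, symmetric, and transitive is also euclidean and serial.
(A) axiom D: valid iff R is serial. Every such R is serial — valid.
(B) Dia Dia q -> Dia q is the dual of axiom 4; it is valid on a frame exactly when R is transitive. Every such R is transitive, so valid.
(C) q -> Box q is valid only on frames where every R-edge is a self-loop. Such an R need not be a subset of the identity — not valid.
(D) Dia q -> Box Dia q is axiom 5; it is valid on a frame exactly when R is euclidean. Every such R is euclidean, so valid.

A, B, D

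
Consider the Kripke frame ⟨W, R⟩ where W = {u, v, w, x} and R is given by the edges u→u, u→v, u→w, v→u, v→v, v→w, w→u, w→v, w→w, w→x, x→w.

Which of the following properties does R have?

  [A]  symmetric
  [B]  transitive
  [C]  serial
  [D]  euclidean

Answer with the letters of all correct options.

(A) symmetric: every R-edge is matched by its reverse.
(B) not transitive: u R w and w R x but not u R x.
(C) serial: every world has an R-successor.
(D) not euclidean: w R u and w R x but not u R x.

A, C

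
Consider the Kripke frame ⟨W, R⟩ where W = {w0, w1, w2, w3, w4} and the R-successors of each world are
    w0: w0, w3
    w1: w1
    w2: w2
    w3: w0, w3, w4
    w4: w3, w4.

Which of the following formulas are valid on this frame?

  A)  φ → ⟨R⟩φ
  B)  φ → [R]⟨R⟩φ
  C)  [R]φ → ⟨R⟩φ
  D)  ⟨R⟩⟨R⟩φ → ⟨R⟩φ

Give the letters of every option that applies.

R is reflexive: each world relates to itself.
R is symmetric: every R-edge is matched by its reverse.
R is not transitive: w0 R w3 and w3 R w4 but not w0 R w4.
R is serial: every world has an R-successor.
(A) φ → ⟨R⟩φ is the dual of axiom T; it is valid on a frame exactly when R is reflexive. R is reflexive, so valid.
(B) φ → [R]⟨R⟩φ is axiom B; it is valid on a frame exactly when R is symmetric. R is symmetric, so valid.
(C) [R]φ → ⟨R⟩φ is axiom D; it is valid on a frame exactly when R is serial. R is serial, so valid.
(D) ⟨R⟩⟨R⟩φ → ⟨R⟩φ (the dual of axiom 4) characterises the transitive frames. R is not transitive — not valid.

A, B, C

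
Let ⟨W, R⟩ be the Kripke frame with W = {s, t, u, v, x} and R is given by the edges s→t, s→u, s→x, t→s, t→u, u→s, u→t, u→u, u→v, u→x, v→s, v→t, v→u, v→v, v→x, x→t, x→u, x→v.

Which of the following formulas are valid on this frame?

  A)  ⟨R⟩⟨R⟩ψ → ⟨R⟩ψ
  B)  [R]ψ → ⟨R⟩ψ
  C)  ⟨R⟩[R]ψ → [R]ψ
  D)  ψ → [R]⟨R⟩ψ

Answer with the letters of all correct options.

R is not symmetric: s R x but not x R s.
R is not transitive: s R t and t R s but not s R s.
R is not euclidean: s R t and s R x but not t R x.
R is serial: every world has an R-successor.
(A) the dual of axiom 4: valid iff R is transitive. R is not transitive — not valid.
(B) [R]ψ → ⟨R⟩ψ (axiom D) characterises the serial frames. R is serial — valid.
(C) ⟨R⟩[R]ψ → [R]ψ (the dual of axiom 5) characterises the euclidean frames. R is not euclidean — not valid.
(D) axiom B: valid iff R is symmetric. R is not symmetric — not valid.

B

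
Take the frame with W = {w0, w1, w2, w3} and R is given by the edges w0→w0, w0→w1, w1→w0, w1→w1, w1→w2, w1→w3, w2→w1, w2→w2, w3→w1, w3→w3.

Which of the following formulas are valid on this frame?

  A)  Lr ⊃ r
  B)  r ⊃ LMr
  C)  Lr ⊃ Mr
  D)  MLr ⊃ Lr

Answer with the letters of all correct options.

R is reflexive: each world relates to itself.
R is symmetric: every R-edge is matched by its reverse.
R is not euclidean: w1 R w0 and w1 R w2 but not w0 R w2.
R is serial: every world has an R-successor.
(A) Lr ⊃ r (axiom T) characterises the reflexive frames. R is reflexive — valid.
(B) r ⊃ LMr is axiom B; it is valid on a frame exactly when R is symmetric. R is symmetric, so valid.
(C) Lr ⊃ Mr is axiom D, which corresponds to seriality. R is serial — valid.
(D) the dual of axiom 5: valid iff R is euclidean. R is not euclidean — not valid.

A, B, C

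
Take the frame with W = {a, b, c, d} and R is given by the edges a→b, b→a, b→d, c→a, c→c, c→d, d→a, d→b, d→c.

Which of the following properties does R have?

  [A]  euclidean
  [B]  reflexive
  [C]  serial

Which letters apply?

C

(A) not euclidean: b R a and b R d but not a R d.
(B) not reflexive: not a R a.
(C) serial: every world has an R-successor.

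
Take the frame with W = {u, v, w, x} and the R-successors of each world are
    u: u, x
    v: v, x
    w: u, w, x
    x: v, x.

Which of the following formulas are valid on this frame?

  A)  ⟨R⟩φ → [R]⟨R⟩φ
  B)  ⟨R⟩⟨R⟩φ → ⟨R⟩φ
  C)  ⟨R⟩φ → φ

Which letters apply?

R is not transitive: u R x and x R v but not u R v.
R is not euclidean: u R x and u R u but not x R u.
R is not a subset of the identity: u R x with u ≠ x.
(A) ⟨R⟩φ → [R]⟨R⟩φ is axiom 5; it is valid on a frame exactly when R is euclidean. R is not euclidean, so not valid.
(B) ⟨R⟩⟨R⟩φ → ⟨R⟩φ is the dual of axiom 4, which corresponds to transitivity. R is not transitive — not valid.
(C) ⟨R⟩φ → φ is the converse of T; it holds exactly when R ⊆ identity. Here R ⊄ identity — not valid.

none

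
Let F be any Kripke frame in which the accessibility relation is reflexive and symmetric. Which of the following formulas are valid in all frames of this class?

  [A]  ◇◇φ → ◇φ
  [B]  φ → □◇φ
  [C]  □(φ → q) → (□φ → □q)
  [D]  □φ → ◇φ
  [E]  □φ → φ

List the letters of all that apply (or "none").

Reflexive relations are serial.
(A) ◇◇φ → ◇φ (the dual of axiom 4) characterises the transitive frames. Such an R need not be transitive — not valid.
(B) axiom B: valid iff R is symmetric. Every such R is symmetric — valid.
(C) □(φ → q) → (□φ → □q) is the K axiom; it holds on all frames — valid.
(D) □φ → ◇φ (axiom D) characterises the serial frames. Every such R is serial — valid.
(E) □φ → φ is axiom T, which corresponds to reflexivity. Every such R is reflexive — valid.

B, C, D, E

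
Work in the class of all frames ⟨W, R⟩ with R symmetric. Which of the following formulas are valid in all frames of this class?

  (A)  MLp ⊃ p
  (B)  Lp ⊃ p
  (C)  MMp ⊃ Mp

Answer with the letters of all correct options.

A

(A) MLp ⊃ p (the dual of axiom B) characterises the symmetric frames. Every such R is symmetric — valid.
(B) Lp ⊃ p (axiom T) characterises the reflexive frames. Such an R need not be reflexive — not valid.
(C) MMp ⊃ Mp is the dual of axiom 4, which corresponds to transitivity. Such an R need not be transitive — not valid.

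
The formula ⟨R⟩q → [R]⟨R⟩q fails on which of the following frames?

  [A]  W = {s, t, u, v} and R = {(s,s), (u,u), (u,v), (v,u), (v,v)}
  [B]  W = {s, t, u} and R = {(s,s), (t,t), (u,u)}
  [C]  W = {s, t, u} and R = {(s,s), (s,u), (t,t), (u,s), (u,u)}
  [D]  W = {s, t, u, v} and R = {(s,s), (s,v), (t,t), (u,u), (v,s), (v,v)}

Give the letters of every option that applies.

The schema ⟨R⟩q → [R]⟨R⟩q is axiom 5; it is valid on a frame iff R is euclidean.
(A) R is euclidean (any two R-successors of the same world are R-related), so the schema is valid here.
(B) R is euclidean (any two R-successors of the same world are R-related), so the schema is valid here.
(C) R is euclidean (any two R-successors of the same world are R-related), so the schema is valid here.
(D) R is euclidean (any two R-successors of the same world are R-related), so the schema is valid here.

none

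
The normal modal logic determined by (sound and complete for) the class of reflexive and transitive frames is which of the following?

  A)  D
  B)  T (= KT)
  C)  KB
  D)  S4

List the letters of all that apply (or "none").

D

(A) D is determined by the class of serial frames.
(B) T (= KT) is determined by the class of reflexive frames.
(C) KB is determined by the class of symmetric frames.
(D) S4 is determined by exactly this class.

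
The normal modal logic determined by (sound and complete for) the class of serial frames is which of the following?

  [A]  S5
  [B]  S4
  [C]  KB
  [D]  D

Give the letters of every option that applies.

(A) S5 is determined by the class of reflexive, symmetric, and transitive frames.
(B) S4 is determined by the class of reflexive and transitive frames.
(C) KB is determined by the class of symmetric frames.
(D) D is determined by exactly this class.

D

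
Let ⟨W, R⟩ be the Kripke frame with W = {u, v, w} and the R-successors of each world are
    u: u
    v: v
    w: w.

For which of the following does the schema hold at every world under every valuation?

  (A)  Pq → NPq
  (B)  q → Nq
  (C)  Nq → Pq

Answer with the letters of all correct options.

A, B, C

R is euclidean: any two R-successors of the same world are R-related.
R is serial: every world has an R-successor.
R is a subset of the identity: every R-edge is a self-loop.
(A) Pq → NPq (axiom 5) characterises the euclidean frames. R is euclidean — valid.
(B) q → Nq (equivalent to ◇p→p) corresponds to R being a subset of the identity. Here R ⊆ identity, so valid.
(C) Nq → Pq (axiom D) characterises the serial frames. R is serial — valid.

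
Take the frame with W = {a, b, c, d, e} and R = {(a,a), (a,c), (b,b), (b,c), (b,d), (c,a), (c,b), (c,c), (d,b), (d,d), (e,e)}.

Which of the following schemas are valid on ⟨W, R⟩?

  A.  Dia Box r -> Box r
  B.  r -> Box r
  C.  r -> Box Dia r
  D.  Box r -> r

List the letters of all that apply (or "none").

C, D

R is reflexive: each world relates to itself.
R is symmetric: every R-edge is matched by its reverse.
R is not euclidean: b R c and b R d but not c R d.
R is not a subset of the identity: a R c with a ≠ c.
(A) Dia Box r -> Box r (the dual of axiom 5) characterises the euclidean frames. R is not euclidean — not valid.
(B) r -> Box r (equivalent to ◇p→p) corresponds to R being a subset of the identity. Here R ⊄ identity, so not valid.
(C) axiom B: valid iff R is symmetric. R is symmetric — valid.
(D) Box r -> r is axiom T, which corresponds to reflexivity. R is reflexive — valid.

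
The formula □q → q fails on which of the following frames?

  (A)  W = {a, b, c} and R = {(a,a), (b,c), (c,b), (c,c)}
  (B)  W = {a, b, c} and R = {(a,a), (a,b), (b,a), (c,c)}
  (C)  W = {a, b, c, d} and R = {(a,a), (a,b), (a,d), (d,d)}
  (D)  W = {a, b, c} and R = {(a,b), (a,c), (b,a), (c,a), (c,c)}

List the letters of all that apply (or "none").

The schema □q → q is axiom T; it is valid on a frame iff R is reflexive.
(A) R is not reflexive (not b R b), so the schema fails here.
(B) R is not reflexive (not b R b), so the schema fails here.
(C) R is not reflexive (not b R b), so the schema fails here.
(D) R is not reflexive (not a R a), so the schema fails here.

A, B, C, D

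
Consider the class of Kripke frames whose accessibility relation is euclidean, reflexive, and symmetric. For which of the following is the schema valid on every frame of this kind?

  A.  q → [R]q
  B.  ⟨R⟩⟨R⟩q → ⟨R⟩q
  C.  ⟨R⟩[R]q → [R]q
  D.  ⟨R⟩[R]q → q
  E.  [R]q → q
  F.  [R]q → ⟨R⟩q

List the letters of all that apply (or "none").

A relation that is euclidean, reflexive, and symmetric is also serial and transitive.
(A) q → [R]q is equivalent to ◇p→p; it holds exactly when R ⊆ identity. Such an R need not be a subset of the identity — not valid.
(B) ⟨R⟩⟨R⟩q → ⟨R⟩q is the dual of axiom 4; it is valid on a frame exactly when R is transitive. Every such R is transitive, so valid.
(C) ⟨R⟩[R]q → [R]q is the dual of axiom 5, which corresponds to the euclidean property. Every such R is euclidean — valid.
(D) ⟨R⟩[R]q → q (the dual of axiom B) characterises the symmetric frames. Every such R is symmetric — valid.
(E) [R]q → q is axiom T, which corresponds to reflexivity. Every such R is reflexive — valid.
(F) axiom D: valid iff R is serial. Every such R is serial — valid.

B, C, D, E, F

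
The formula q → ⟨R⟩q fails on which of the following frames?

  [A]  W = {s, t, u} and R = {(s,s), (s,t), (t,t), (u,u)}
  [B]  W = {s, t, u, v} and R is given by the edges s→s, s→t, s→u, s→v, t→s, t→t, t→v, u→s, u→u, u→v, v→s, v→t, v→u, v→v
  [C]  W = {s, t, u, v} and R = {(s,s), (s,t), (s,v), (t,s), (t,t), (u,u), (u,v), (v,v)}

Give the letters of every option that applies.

none

The schema q → ⟨R⟩q is the dual of axiom T; it is valid on a frame iff R is reflexive.
(A) R is reflexive (each world relates to itself), so the schema is valid here.
(B) R is reflexive (each world relates to itself), so the schema is valid here.
(C) R is reflexive (each world relates to itself), so the schema is valid here.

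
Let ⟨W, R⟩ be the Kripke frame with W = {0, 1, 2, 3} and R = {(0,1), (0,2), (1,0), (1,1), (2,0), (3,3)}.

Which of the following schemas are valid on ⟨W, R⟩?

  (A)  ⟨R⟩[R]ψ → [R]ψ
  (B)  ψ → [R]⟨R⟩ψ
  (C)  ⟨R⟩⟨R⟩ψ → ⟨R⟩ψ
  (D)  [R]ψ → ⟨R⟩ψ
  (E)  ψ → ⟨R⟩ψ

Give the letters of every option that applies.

R is not reflexive: not 0 R 0.
R is symmetric: every R-edge is matched by its reverse.
R is not transitive: 0 R 1 and 1 R 0 but not 0 R 0.
R is not euclidean: 0 R 1 and 0 R 2 but not 1 R 2.
R is serial: every world has an R-successor.
(A) ⟨R⟩[R]ψ → [R]ψ is the dual of axiom 5; it is valid on a frame exactly when R is euclidean. R is not euclidean, so not valid.
(B) ψ → [R]⟨R⟩ψ is axiom B, which corresponds to symmetry. R is symmetric — valid.
(C) ⟨R⟩⟨R⟩ψ → ⟨R⟩ψ is the dual of axiom 4; it is valid on a frame exactly when R is transitive. R is not transitive, so not valid.
(D) [R]ψ → ⟨R⟩ψ is axiom D, which corresponds to seriality. R is serial — valid.
(E) ψ → ⟨R⟩ψ (the dual of axiom T) characterises the reflexive frames. R is not reflexive — not valid.

B, D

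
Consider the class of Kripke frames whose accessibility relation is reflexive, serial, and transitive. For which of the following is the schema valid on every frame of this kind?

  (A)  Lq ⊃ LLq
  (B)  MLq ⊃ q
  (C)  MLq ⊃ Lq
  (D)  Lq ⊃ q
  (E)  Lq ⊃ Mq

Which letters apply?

(A) Lq ⊃ LLq is axiom 4, which corresponds to transitivity. Every such R is transitive — valid.
(B) MLq ⊃ q (the dual of axiom B) characterises the symmetric frames. Such an R need not be symmetric — not valid.
(C) the dual of axiom 5: valid iff R is euclidean. Such an R need not be euclidean — not valid.
(D) Lq ⊃ q (axiom T) characterises the reflexive frames. Every such R is reflexive — valid.
(E) Lq ⊃ Mq (axiom D) characterises the serial frames. Every such R is serial — valid.

A, D, E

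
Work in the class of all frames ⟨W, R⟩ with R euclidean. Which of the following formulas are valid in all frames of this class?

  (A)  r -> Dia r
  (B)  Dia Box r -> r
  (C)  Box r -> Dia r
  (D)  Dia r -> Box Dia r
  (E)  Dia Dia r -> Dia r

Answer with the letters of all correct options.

(A) r -> Dia r is the dual of axiom T, which corresponds to reflexivity. Such an R need not be reflexive — not valid.
(B) Dia Box r -> r is the dual of axiom B, which corresponds to symmetry. Such an R need not be symmetric — not valid.
(C) axiom D: valid iff R is serial. Such an R need not be serial — not valid.
(D) Dia r -> Box Dia r is axiom 5, which corresponds to the euclidean property. Every such R is euclidean — valid.
(E) Dia Dia r -> Dia r (the dual of axiom 4) characterises the transitive frames. Such an R need not be transitive — not valid.

D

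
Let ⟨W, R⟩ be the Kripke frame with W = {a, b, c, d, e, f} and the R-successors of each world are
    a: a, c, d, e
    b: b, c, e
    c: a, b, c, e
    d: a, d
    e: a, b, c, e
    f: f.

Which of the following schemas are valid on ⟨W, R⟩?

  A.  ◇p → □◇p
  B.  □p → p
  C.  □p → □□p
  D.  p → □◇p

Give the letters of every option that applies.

B, D

R is reflexive: each world relates to itself.
R is symmetric: every R-edge is matched by its reverse.
R is not transitive: a R c and c R b but not a R b.
R is not euclidean: a R c and a R d but not c R d.
(A) axiom 5: valid iff R is euclidean. R is not euclidean — not valid.
(B) axiom T: valid iff R is reflexive. R is reflexive — valid.
(C) □p → □□p is axiom 4, which corresponds to transitivity. R is not transitive — not valid.
(D) axiom B: valid iff R is symmetric. R is symmetric — valid.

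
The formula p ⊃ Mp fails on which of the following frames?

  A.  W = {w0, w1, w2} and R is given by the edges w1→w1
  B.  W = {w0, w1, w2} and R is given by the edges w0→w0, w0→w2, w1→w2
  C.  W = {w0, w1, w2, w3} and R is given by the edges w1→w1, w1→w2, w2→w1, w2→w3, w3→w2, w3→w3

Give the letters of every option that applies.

A, B, C

The schema p ⊃ Mp is the dual of axiom T; it is valid on a frame iff R is reflexive.
(A) R is not reflexive (not w0 R w0), so the schema fails here.
(B) R is not reflexive (not w1 R w1), so the schema fails here.
(C) R is not reflexive (not w0 R w0), so the schema fails here.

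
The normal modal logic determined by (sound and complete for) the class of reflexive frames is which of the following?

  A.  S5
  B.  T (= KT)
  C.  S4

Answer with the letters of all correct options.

B

(A) S5 is determined by the class of reflexive, symmetric, and transitive frames.
(B) T (= KT) is determined by exactly this class.
(C) S4 is determined by the class of reflexive and transitive frames.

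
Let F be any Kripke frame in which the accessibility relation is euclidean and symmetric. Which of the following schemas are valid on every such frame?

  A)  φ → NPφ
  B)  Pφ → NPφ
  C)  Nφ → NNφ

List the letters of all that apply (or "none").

A symmetric euclidean relation is transitive (uRv and vRw give vRu by symmetry, then uRw by the euclidean condition, applied at v).
(A) φ → NPφ is axiom B; it is valid on a frame exactly when R is symmetric. Every such R is symmetric, so valid.
(B) Pφ → NPφ (axiom 5) characterises the euclidean frames. Every such R is euclidean — valid.
(C) Nφ → NNφ is axiom 4; it is valid on a frame exactly when R is transitive. Every such R is transitive, so valid.

A, B, C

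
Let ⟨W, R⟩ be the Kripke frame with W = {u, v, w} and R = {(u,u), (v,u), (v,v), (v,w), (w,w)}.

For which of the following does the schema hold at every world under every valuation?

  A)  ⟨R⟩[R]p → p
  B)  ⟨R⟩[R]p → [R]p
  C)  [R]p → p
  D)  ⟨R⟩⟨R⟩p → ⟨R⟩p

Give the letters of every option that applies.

C, D

R is reflexive: each world relates to itself.
R is not symmetric: v R u but not u R v.
R is transitive: R is closed under composition.
R is not euclidean: v R u and v R v but not u R v.
(A) the dual of axiom B: valid iff R is symmetric. R is not symmetric — not valid.
(B) ⟨R⟩[R]p → [R]p (the dual of axiom 5) characterises the euclidean frames. R is not euclidean — not valid.
(C) [R]p → p is axiom T; it is valid on a frame exactly when R is reflexive. R is reflexive, so valid.
(D) the dual of axiom 4: valid iff R is transitive. R is transitive — valid.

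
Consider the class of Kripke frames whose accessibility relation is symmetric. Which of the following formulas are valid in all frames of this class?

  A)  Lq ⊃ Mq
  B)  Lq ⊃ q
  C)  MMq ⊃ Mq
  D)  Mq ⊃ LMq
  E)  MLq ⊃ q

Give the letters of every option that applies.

E

(A) Lq ⊃ Mq is axiom D; it is valid on a frame exactly when R is serial. Such an R need not be serial, so not valid.
(B) Lq ⊃ q is axiom T; it is valid on a frame exactly when R is reflexive. Such an R need not be reflexive, so not valid.
(C) the dual of axiom 4: valid iff R is transitive. Such an R need not be transitive — not valid.
(D) Mq ⊃ LMq is axiom 5, which corresponds to the euclidean property. Such an R need not be euclidean — not valid.
(E) MLq ⊃ q is the dual of axiom B; it is valid on a frame exactly when R is symmetric. Every such R is symmetric, so valid.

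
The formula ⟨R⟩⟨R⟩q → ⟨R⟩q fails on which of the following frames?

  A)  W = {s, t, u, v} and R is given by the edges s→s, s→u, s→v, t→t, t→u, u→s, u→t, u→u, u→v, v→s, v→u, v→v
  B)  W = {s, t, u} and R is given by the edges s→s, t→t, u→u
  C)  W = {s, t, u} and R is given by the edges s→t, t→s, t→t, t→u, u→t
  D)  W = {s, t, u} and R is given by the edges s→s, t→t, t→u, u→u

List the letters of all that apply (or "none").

A, C

The schema ⟨R⟩⟨R⟩q → ⟨R⟩q is the dual of axiom 4; it is valid on a frame iff R is transitive.
(A) R is not transitive (s R u and u R t but not s R t), so the schema fails here.
(B) R is transitive (R is closed under composition), so the schema is valid here.
(C) R is not transitive (s R t and t R s but not s R s), so the schema fails here.
(D) R is transitive (R is closed under composition), so the schema is valid here.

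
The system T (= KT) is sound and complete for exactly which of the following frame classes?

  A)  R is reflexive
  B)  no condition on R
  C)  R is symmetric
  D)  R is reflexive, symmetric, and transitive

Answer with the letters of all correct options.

A

(A) T (= KT) is sound and complete for exactly this class.
(B) this class determines K, not T (= KT).
(C) this class determines KB, not T (= KT).
(D) this class determines S5, not T (= KT).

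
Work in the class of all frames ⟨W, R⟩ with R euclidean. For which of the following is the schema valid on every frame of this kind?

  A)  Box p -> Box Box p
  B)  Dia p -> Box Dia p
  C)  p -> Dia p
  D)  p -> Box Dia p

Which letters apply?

B

(A) Box p -> Box Box p is axiom 4; it is valid on a frame exactly when R is transitive. Such an R need not be transitive, so not valid.
(B) Dia p -> Box Dia p is axiom 5, which corresponds to the euclidean property. Every such R is euclidean — valid.
(C) p -> Dia p is the dual of axiom T, which corresponds to reflexivity. Such an R need not be reflexive — not valid.
(D) axiom B: valid iff R is symmetric. Such an R need not be symmetric — not valid.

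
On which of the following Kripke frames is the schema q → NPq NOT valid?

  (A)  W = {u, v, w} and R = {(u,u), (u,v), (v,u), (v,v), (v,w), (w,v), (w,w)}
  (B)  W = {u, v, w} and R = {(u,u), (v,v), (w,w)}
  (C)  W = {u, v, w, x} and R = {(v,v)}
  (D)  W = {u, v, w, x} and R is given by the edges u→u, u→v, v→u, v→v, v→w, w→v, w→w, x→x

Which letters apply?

The schema q → NPq is axiom B; it is valid on a frame iff R is symmetric.
(A) R is symmetric (every R-edge is matched by its reverse), so the schema is valid here.
(B) R is symmetric (every R-edge is matched by its reverse), so the schema is valid here.
(C) R is symmetric (every R-edge is matched by its reverse), so the schema is valid here.
(D) R is symmetric (every R-edge is matched by its reverse), so the schema is valid here.

none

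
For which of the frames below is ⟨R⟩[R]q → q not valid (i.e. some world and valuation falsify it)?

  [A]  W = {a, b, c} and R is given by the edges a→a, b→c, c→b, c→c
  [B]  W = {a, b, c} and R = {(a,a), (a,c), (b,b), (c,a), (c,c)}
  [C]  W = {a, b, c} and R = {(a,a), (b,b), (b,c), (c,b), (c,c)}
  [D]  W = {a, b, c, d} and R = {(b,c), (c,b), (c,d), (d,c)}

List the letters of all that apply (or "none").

none

The schema ⟨R⟩[R]q → q is the dual of axiom B; it is valid on a frame iff R is symmetric.
(A) R is symmetric (every R-edge is matched by its reverse), so the schema is valid here.
(B) R is symmetric (every R-edge is matched by its reverse), so the schema is valid here.
(C) R is symmetric (every R-edge is matched by its reverse), so the schema is valid here.
(D) R is symmetric (every R-edge is matched by its reverse), so the schema is valid here.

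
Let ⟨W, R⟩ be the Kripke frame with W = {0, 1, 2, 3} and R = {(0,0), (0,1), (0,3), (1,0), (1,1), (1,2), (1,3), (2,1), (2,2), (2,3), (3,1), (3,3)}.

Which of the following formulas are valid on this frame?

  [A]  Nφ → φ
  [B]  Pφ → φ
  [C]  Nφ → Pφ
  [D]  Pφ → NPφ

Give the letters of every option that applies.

R is reflexive: each world relates to itself.
R is not euclidean: 0 R 3 and 0 R 0 but not 3 R 0.
R is serial: every world has an R-successor.
R is not a subset of the identity: 0 R 1 with 0 ≠ 1.
(A) Nφ → φ is axiom T; it is valid on a frame exactly when R is reflexive. R is reflexive, so valid.
(B) Pφ → φ (the converse of T) corresponds to R being a subset of the identity. Here R ⊄ identity, so not valid.
(C) Nφ → Pφ is axiom D; it is valid on a frame exactly when R is serial. R is serial, so valid.
(D) Pφ → NPφ is axiom 5, which corresponds to the euclidean property. R is not euclidean — not valid.

A, C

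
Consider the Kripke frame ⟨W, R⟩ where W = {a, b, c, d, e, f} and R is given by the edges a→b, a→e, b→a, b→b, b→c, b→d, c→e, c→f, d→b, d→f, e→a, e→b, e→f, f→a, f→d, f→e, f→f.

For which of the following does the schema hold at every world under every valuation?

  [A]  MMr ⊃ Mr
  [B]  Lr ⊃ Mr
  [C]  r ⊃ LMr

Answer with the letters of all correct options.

R is not symmetric: b R c but not c R b.
R is not transitive: a R b and b R a but not a R a.
R is serial: every world has an R-successor.
(A) MMr ⊃ Mr is the dual of axiom 4, which corresponds to transitivity. R is not transitive — not valid.
(B) axiom D: valid iff R is serial. R is serial — valid.
(C) axiom B: valid iff R is symmetric. R is not symmetric — not valid.

B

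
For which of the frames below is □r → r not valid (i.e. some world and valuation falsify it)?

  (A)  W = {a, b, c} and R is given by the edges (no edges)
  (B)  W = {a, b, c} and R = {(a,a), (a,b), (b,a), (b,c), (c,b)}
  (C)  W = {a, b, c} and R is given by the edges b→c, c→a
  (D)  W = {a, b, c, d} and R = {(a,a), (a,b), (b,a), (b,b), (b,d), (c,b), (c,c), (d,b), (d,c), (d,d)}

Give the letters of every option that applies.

A, B, C

The schema □r → r is axiom T; it is valid on a frame iff R is reflexive.
(A) R is not reflexive (not a R a), so the schema fails here.
(B) R is not reflexive (not b R b), so the schema fails here.
(C) R is not reflexive (not a R a), so the schema fails here.
(D) R is reflexive (each world relates to itself), so the schema is valid here.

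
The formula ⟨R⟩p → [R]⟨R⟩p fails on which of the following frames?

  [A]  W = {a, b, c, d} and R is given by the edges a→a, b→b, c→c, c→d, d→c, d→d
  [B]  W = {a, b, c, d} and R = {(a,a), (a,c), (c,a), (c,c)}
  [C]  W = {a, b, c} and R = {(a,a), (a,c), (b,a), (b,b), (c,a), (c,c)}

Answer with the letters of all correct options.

The schema ⟨R⟩p → [R]⟨R⟩p is axiom 5; it is valid on a frame iff R is euclidean.
(A) R is euclidean (any two R-successors of the same world are R-related), so the schema is valid here.
(B) R is euclidean (any two R-successors of the same world are R-related), so the schema is valid here.
(C) R is not euclidean (b R a and b R b but not a R b), so the schema fails here.

C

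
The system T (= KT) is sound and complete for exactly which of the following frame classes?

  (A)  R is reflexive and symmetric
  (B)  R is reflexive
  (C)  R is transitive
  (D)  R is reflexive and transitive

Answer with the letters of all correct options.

(A) this class determines B (= KTB), not T (= KT).
(B) T (= KT) is sound and complete for exactly this class.
(C) this class determines K4, not T (= KT).
(D) this class determines S4, not T (= KT).

B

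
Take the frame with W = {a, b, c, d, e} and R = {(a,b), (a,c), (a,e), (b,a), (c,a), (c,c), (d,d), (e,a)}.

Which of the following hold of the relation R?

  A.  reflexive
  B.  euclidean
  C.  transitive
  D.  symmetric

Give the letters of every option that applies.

(A) not reflexive: not a R a.
(B) not euclidean: a R b and a R c but not b R c.
(C) not transitive: a R b and b R a but not a R a.
(D) symmetric: every R-edge is matched by its reverse.

D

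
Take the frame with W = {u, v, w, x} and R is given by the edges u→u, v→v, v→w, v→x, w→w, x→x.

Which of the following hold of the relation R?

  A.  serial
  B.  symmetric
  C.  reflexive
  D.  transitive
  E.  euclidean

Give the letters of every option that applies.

A, C, D

(A) serial: every world has an R-successor.
(B) not symmetric: v R w but not w R v.
(C) reflexive: each world relates to itself.
(D) transitive: R is closed under composition.
(E) not euclidean: v R w and v R v but not w R v.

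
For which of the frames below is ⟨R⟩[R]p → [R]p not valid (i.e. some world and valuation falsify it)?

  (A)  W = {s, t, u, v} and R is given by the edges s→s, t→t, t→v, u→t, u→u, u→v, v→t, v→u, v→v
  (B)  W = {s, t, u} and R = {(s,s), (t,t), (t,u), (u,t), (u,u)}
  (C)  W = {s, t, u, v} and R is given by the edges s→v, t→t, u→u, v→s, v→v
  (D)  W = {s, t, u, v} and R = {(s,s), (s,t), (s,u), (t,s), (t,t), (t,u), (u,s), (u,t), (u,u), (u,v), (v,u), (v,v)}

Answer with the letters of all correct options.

The schema ⟨R⟩[R]p → [R]p is the dual of axiom 5; it is valid on a frame iff R is euclidean.
(A) R is not euclidean (u R t and u R u but not t R u), so the schema fails here.
(B) R is euclidean (any two R-successors of the same world are R-related), so the schema is valid here.
(C) R is not euclidean (v R s and v R s but not s R s), so the schema fails here.
(D) R is not euclidean (u R s and u R v but not s R v), so the schema fails here.

A, C, D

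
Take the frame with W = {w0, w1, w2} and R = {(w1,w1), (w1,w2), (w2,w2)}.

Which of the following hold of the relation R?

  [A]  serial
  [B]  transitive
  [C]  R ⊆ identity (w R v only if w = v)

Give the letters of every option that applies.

(A) not serial: w0 has no R-successor.
(B) transitive: R is closed under composition.
(C) not ⊆ identity: w1 R w2 with w1 ≠ w2.

B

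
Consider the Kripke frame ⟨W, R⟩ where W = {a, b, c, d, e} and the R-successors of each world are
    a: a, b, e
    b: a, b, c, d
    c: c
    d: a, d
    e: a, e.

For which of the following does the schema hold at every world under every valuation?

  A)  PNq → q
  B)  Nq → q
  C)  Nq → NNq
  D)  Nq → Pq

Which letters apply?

B, D

R is reflexive: each world relates to itself.
R is not symmetric: b R c but not c R b.
R is not transitive: a R b and b R c but not a R c.
R is serial: every world has an R-successor.
(A) the dual of axiom B: valid iff R is symmetric. R is not symmetric — not valid.
(B) Nq → q (axiom T) characterises the reflexive frames. R is reflexive — valid.
(C) Nq → NNq is axiom 4; it is valid on a frame exactly when R is transitive. R is not transitive, so not valid.
(D) axiom D: valid iff R is serial. R is serial — valid.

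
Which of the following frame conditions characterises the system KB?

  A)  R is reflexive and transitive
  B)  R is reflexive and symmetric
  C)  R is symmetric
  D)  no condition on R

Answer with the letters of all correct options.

C

(A) this class determines S4, not KB.
(B) this class determines B (= KTB), not KB.
(C) KB is sound and complete for exactly this class.
(D) this class determines K, not KB.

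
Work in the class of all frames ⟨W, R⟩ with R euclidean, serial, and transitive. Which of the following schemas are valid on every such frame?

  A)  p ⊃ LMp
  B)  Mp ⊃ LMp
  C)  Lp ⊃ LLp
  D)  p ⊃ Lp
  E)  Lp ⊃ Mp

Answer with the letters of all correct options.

B, C, E

(A) axiom B: valid iff R is symmetric. Such an R need not be symmetric — not valid.
(B) Mp ⊃ LMp is axiom 5, which corresponds to the euclidean property. Every such R is euclidean — valid.
(C) Lp ⊃ LLp is axiom 4, which corresponds to transitivity. Every such R is transitive — valid.
(D) p ⊃ Lp is equivalent to ◇p→p; it holds exactly when R ⊆ identity. Such an R need not be a subset of the identity — not valid.
(E) axiom D: valid iff R is serial. Every such R is serial — valid.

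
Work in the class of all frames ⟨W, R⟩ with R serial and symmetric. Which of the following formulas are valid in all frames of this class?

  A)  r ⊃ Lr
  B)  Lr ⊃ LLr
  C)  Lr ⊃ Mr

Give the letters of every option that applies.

C

(A) r ⊃ Lr is equivalent to ◇p→p; it holds exactly when R ⊆ identity. Such an R need not be a subset of the identity — not valid.
(B) Lr ⊃ LLr (axiom 4) characterises the transitive frames. Such an R need not be transitive — not valid.
(C) Lr ⊃ Mr is axiom D, which corresponds to seriality. Every such R is serial — valid.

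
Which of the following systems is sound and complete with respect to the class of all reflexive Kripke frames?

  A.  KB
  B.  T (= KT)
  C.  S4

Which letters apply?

(A) KB is determined by the class of symmetric frames.
(B) T (= KT) is determined by exactly this class.
(C) S4 is determined by the class of reflexive and transitive frames.

B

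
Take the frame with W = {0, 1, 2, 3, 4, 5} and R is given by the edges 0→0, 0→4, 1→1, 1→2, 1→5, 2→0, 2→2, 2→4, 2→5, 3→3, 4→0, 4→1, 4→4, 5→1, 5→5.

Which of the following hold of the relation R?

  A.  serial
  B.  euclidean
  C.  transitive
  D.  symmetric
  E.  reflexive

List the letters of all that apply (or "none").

(A) serial: every world has an R-successor.
(B) not euclidean: 1 R 2 and 1 R 1 but not 2 R 1.
(C) not transitive: 0 R 4 and 4 R 1 but not 0 R 1.
(D) not symmetric: 1 R 2 but not 2 R 1.
(E) reflexive: each world relates to itself.

A, E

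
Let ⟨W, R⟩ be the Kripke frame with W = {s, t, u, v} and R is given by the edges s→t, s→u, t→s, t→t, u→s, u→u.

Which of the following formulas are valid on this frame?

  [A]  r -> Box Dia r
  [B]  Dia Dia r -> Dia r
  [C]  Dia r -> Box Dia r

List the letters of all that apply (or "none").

R is symmetric: every R-edge is matched by its reverse.
R is not transitive: s R t and t R s but not s R s.
R is not euclidean: s R t and s R u but not t R u.
(A) r -> Box Dia r (axiom B) characterises the symmetric frames. R is symmetric — valid.
(B) Dia Dia r -> Dia r (the dual of axiom 4) characterises the transitive frames. R is not transitive — not valid.
(C) Dia r -> Box Dia r (axiom 5) characterises the euclidean frames. R is not euclidean — not valid.

A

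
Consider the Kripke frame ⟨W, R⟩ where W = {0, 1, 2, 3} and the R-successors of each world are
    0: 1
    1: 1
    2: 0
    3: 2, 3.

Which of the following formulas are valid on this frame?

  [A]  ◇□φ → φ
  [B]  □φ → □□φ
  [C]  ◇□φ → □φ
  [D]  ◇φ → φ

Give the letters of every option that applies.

none

R is not symmetric: 0 R 1 but not 1 R 0.
R is not transitive: 2 R 0 and 0 R 1 but not 2 R 1.
R is not euclidean: 3 R 2 and 3 R 3 but not 2 R 3.
R is not a subset of the identity: 0 R 1 with 0 ≠ 1.
(A) ◇□φ → φ (the dual of axiom B) characterises the symmetric frames. R is not symmetric — not valid.
(B) axiom 4: valid iff R is transitive. R is not transitive — not valid.
(C) ◇□φ → □φ is the dual of axiom 5; it is valid on a frame exactly when R is euclidean. R is not euclidean, so not valid.
(D) ◇φ → φ (the converse of T) corresponds to R being a subset of the identity. Here R ⊄ identity, so not valid.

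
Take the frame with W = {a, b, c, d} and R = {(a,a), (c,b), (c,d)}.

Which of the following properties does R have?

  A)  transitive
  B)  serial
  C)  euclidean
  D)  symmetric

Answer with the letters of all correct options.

(A) transitive: R is closed under composition.
(B) not serial: b has no R-successor.
(C) not euclidean: c R b and c R d but not b R d.
(D) not symmetric: c R b but not b R c.

A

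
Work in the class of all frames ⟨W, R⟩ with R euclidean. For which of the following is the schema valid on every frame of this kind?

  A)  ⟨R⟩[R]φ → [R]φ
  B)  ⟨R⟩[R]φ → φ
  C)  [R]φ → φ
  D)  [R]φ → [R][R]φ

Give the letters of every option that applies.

A

(A) the dual of axiom 5: valid iff R is euclidean. Every such R is euclidean — valid.
(B) ⟨R⟩[R]φ → φ is the dual of axiom B, which corresponds to symmetry. Such an R need not be symmetric — not valid.
(C) axiom T: valid iff R is reflexive. Such an R need not be reflexive — not valid.
(D) [R]φ → [R][R]φ is axiom 4, which corresponds to transitivity. Such an R need not be transitive — not valid.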